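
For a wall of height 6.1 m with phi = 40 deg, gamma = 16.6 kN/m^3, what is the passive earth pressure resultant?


Result: 1420.34 kN/m

Derivation:
Compute passive earth pressure coefficient:
Kp = tan^2(45 + phi/2) = tan^2(65.0) = 4.59891
Compute passive force:
Pp = 0.5 * Kp * gamma * H^2
Pp = 0.5 * 4.59891 * 16.6 * 6.1^2
Pp = 1420.34 kN/m


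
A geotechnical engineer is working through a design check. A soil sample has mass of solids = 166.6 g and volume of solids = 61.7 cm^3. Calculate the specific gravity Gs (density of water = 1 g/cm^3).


Result: 2.7

Derivation:
Using Gs = m_s / (V_s * rho_w)
Since rho_w = 1 g/cm^3:
Gs = 166.6 / 61.7
Gs = 2.7


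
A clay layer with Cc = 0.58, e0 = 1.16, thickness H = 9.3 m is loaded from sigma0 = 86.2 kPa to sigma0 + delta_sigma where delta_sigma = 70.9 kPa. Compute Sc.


Using Sc = Cc * H / (1 + e0) * log10((sigma0 + delta_sigma) / sigma0)
Stress ratio = (86.2 + 70.9) / 86.2 = 1.82251
log10(1.82251) = 0.260669
Cc * H / (1 + e0) = 0.58 * 9.3 / (1 + 1.16) = 2.49722
Sc = 2.49722 * 0.260669
Sc = 0.6509 m


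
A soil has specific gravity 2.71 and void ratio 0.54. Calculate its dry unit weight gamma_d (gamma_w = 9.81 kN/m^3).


Result: 17.263 kN/m^3

Derivation:
Using gamma_d = Gs * gamma_w / (1 + e)
gamma_d = 2.71 * 9.81 / (1 + 0.54)
gamma_d = 2.71 * 9.81 / 1.54
gamma_d = 17.263 kN/m^3


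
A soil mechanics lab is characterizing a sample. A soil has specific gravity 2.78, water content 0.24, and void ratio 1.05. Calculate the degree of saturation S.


Result: 0.6354

Derivation:
Using S = Gs * w / e
S = 2.78 * 0.24 / 1.05
S = 0.6354


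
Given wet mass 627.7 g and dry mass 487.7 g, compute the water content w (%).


Result: 28.71 %

Derivation:
Using w = (m_wet - m_dry) / m_dry * 100
m_wet - m_dry = 627.7 - 487.7 = 140.0 g
w = 140.0 / 487.7 * 100
w = 28.71 %


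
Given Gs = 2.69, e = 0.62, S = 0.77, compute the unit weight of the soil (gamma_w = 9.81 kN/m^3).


Using gamma = gamma_w * (Gs + S*e) / (1 + e)
Numerator: Gs + S*e = 2.69 + 0.77*0.62 = 3.1674
Denominator: 1 + e = 1 + 0.62 = 1.62
gamma = 9.81 * 3.1674 / 1.62
gamma = 19.18 kN/m^3


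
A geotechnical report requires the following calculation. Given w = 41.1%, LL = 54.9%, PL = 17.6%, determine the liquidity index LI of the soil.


First compute the plasticity index:
PI = LL - PL = 54.9 - 17.6 = 37.3
Then compute the liquidity index:
LI = (w - PL) / PI
LI = (41.1 - 17.6) / 37.3
LI = 0.63


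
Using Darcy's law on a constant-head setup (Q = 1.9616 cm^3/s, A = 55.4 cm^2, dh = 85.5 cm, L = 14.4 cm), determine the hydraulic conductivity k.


Compute hydraulic gradient:
i = dh / L = 85.5 / 14.4 = 5.9375
Then apply Darcy's law:
k = Q / (A * i)
k = 1.9616 / (55.4 * 5.9375)
k = 1.9616 / 328.938
k = 0.005963 cm/s


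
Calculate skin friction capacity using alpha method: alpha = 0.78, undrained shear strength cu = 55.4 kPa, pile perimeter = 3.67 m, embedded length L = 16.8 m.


Using Qs = alpha * cu * perimeter * L
Qs = 0.78 * 55.4 * 3.67 * 16.8
Qs = 2664.28 kN


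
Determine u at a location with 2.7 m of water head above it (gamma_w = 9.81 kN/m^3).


Using u = gamma_w * h_w
u = 9.81 * 2.7
u = 26.49 kPa


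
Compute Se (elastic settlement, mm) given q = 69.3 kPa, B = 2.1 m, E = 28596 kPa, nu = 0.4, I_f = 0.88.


Using Se = q * B * (1 - nu^2) * I_f / E
1 - nu^2 = 1 - 0.4^2 = 0.84
Se = 69.3 * 2.1 * 0.84 * 0.88 / 28596
Se = 0.003762 m
Convert to mm: Se = 0.003762 * 1000 = 3.762 mm


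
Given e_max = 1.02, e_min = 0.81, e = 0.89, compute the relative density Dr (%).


Result: 61.9 %

Derivation:
Using Dr = (e_max - e) / (e_max - e_min) * 100
e_max - e = 1.02 - 0.89 = 0.13
e_max - e_min = 1.02 - 0.81 = 0.21
Dr = 0.13 / 0.21 * 100
Dr = 61.9 %


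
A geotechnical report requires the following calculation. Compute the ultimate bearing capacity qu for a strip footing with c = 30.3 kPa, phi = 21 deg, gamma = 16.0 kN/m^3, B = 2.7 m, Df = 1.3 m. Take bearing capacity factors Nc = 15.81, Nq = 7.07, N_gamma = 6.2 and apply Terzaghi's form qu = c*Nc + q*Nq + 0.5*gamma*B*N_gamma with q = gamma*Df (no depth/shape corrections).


Result: 760.02 kPa

Derivation:
Compute qu = c*Nc + gamma*Df*Nq + 0.5*gamma*B*N_gamma
Term 1: 30.3 * 15.81 = 479.043
Term 2: 16.0 * 1.3 * 7.07 = 147.056
Term 3: 0.5 * 16.0 * 2.7 * 6.2 = 133.92
qu = 479.043 + 147.056 + 133.92
qu = 760.02 kPa


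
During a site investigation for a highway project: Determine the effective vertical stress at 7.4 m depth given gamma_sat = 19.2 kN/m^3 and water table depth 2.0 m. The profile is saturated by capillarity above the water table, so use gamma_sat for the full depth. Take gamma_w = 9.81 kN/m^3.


Total stress = gamma_sat * depth
sigma = 19.2 * 7.4 = 142.08 kPa
Pore water pressure u = gamma_w * (depth - d_wt)
u = 9.81 * (7.4 - 2.0) = 52.974 kPa
Effective stress = sigma - u
sigma' = 142.08 - 52.974 = 89.11 kPa


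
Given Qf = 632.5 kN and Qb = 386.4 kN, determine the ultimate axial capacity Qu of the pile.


Result: 1018.9 kN

Derivation:
Using Qu = Qf + Qb
Qu = 632.5 + 386.4
Qu = 1018.9 kN


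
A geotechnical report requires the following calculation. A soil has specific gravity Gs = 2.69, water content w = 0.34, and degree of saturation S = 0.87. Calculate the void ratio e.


Using the relation e = Gs * w / S
e = 2.69 * 0.34 / 0.87
e = 1.0513


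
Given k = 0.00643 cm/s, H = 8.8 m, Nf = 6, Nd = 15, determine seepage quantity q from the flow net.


Result: 0.0002263 m^3/s per m

Derivation:
Convert k to m/s for unit consistency with H:
k = 0.00643 cm/s = 0.00643 / 100 m/s = 6.43e-05 m/s
Using q = k * H * Nf / Nd
Nf / Nd = 6 / 15 = 0.4
q = 6.43e-05 * 8.8 * 0.4
q = 0.0002263 m^3/s per m


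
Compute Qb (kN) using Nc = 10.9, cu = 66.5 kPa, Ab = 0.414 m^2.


Result: 300.09 kN

Derivation:
Using Qb = Nc * cu * Ab
Qb = 10.9 * 66.5 * 0.414
Qb = 300.09 kN


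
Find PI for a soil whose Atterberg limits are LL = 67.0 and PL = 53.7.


Using PI = LL - PL
PI = 67.0 - 53.7
PI = 13.3


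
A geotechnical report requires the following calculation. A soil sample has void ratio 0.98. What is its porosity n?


Result: 0.4949

Derivation:
Using the relation n = e / (1 + e)
n = 0.98 / (1 + 0.98)
n = 0.98 / 1.98
n = 0.4949


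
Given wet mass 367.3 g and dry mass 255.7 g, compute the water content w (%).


Using w = (m_wet - m_dry) / m_dry * 100
m_wet - m_dry = 367.3 - 255.7 = 111.6 g
w = 111.6 / 255.7 * 100
w = 43.64 %


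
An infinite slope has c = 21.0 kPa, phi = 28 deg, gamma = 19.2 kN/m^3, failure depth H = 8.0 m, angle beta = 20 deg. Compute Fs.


Result: 1.886

Derivation:
Using Fs = c / (gamma*H*sin(beta)*cos(beta)) + tan(phi)/tan(beta)
Cohesion contribution = 21.0 / (19.2*8.0*sin(20)*cos(20))
Cohesion contribution = 0.425393
Friction contribution = tan(28)/tan(20) = 1.46086
Fs = 0.425393 + 1.46086
Fs = 1.886


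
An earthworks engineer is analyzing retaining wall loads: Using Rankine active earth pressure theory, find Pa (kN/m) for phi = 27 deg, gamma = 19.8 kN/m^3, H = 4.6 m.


Result: 78.67 kN/m

Derivation:
Compute active earth pressure coefficient:
Ka = tan^2(45 - phi/2) = tan^2(31.5) = 0.375525
Compute active force:
Pa = 0.5 * Ka * gamma * H^2
Pa = 0.5 * 0.375525 * 19.8 * 4.6^2
Pa = 78.67 kN/m


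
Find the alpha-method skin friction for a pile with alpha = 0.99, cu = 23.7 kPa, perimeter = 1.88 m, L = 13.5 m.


Using Qs = alpha * cu * perimeter * L
Qs = 0.99 * 23.7 * 1.88 * 13.5
Qs = 595.49 kN


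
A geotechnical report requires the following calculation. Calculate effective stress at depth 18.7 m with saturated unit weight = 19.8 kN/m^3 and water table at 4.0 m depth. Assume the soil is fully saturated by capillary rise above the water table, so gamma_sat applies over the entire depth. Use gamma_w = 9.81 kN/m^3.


Result: 226.05 kPa

Derivation:
Total stress = gamma_sat * depth
sigma = 19.8 * 18.7 = 370.26 kPa
Pore water pressure u = gamma_w * (depth - d_wt)
u = 9.81 * (18.7 - 4.0) = 144.207 kPa
Effective stress = sigma - u
sigma' = 370.26 - 144.207 = 226.05 kPa


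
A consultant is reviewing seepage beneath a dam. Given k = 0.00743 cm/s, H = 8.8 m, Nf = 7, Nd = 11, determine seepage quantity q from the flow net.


Result: 0.0004161 m^3/s per m

Derivation:
Convert k to m/s for unit consistency with H:
k = 0.00743 cm/s = 0.00743 / 100 m/s = 7.43e-05 m/s
Using q = k * H * Nf / Nd
Nf / Nd = 7 / 11 = 0.6364
q = 7.43e-05 * 8.8 * 0.6364
q = 0.0004161 m^3/s per m


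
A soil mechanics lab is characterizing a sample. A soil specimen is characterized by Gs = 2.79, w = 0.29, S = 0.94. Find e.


Using the relation e = Gs * w / S
e = 2.79 * 0.29 / 0.94
e = 0.8607


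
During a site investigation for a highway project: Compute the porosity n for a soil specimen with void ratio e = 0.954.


Using the relation n = e / (1 + e)
n = 0.954 / (1 + 0.954)
n = 0.954 / 1.954
n = 0.4882


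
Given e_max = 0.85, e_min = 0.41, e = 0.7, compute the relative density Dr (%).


Using Dr = (e_max - e) / (e_max - e_min) * 100
e_max - e = 0.85 - 0.7 = 0.15
e_max - e_min = 0.85 - 0.41 = 0.44
Dr = 0.15 / 0.44 * 100
Dr = 34.09 %


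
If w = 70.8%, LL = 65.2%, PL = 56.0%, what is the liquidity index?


First compute the plasticity index:
PI = LL - PL = 65.2 - 56.0 = 9.2
Then compute the liquidity index:
LI = (w - PL) / PI
LI = (70.8 - 56.0) / 9.2
LI = 1.609


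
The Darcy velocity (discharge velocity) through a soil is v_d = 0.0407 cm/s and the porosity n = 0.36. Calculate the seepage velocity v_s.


Using v_s = v_d / n
v_s = 0.0407 / 0.36
v_s = 0.11306 cm/s


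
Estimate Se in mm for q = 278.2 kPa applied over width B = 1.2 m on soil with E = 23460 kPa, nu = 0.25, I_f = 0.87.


Using Se = q * B * (1 - nu^2) * I_f / E
1 - nu^2 = 1 - 0.25^2 = 0.9375
Se = 278.2 * 1.2 * 0.9375 * 0.87 / 23460
Se = 0.011606 m
Convert to mm: Se = 0.011606 * 1000 = 11.606 mm


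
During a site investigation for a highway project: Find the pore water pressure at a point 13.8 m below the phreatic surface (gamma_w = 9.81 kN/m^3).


Using u = gamma_w * h_w
u = 9.81 * 13.8
u = 135.38 kPa


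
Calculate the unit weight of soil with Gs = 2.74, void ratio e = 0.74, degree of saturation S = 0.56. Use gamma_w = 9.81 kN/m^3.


Result: 17.784 kN/m^3

Derivation:
Using gamma = gamma_w * (Gs + S*e) / (1 + e)
Numerator: Gs + S*e = 2.74 + 0.56*0.74 = 3.1544
Denominator: 1 + e = 1 + 0.74 = 1.74
gamma = 9.81 * 3.1544 / 1.74
gamma = 17.784 kN/m^3


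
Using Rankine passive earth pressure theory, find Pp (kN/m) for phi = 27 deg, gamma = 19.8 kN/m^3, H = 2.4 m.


Result: 151.85 kN/m

Derivation:
Compute passive earth pressure coefficient:
Kp = tan^2(45 + phi/2) = tan^2(58.5) = 2.66294
Compute passive force:
Pp = 0.5 * Kp * gamma * H^2
Pp = 0.5 * 2.66294 * 19.8 * 2.4^2
Pp = 151.85 kN/m


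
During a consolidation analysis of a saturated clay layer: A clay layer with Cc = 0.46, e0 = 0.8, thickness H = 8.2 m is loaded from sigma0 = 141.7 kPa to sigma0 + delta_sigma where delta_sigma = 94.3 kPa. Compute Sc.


Result: 0.4643 m

Derivation:
Using Sc = Cc * H / (1 + e0) * log10((sigma0 + delta_sigma) / sigma0)
Stress ratio = (141.7 + 94.3) / 141.7 = 1.66549
log10(1.66549) = 0.221542
Cc * H / (1 + e0) = 0.46 * 8.2 / (1 + 0.8) = 2.09556
Sc = 2.09556 * 0.221542
Sc = 0.4643 m


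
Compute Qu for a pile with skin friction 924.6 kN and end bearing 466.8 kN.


Using Qu = Qf + Qb
Qu = 924.6 + 466.8
Qu = 1391.4 kN


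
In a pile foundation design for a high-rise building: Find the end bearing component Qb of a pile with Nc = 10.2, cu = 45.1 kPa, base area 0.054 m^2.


Result: 24.84 kN

Derivation:
Using Qb = Nc * cu * Ab
Qb = 10.2 * 45.1 * 0.054
Qb = 24.84 kN


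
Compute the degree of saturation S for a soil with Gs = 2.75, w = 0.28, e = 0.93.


Result: 0.828

Derivation:
Using S = Gs * w / e
S = 2.75 * 0.28 / 0.93
S = 0.828


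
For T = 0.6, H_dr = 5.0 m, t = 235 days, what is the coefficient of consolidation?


Using cv = T * H_dr^2 / t
H_dr^2 = 5.0^2 = 25.0
cv = 0.6 * 25.0 / 235
cv = 0.06383 m^2/day


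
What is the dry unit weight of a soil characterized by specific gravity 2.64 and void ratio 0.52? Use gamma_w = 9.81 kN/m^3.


Using gamma_d = Gs * gamma_w / (1 + e)
gamma_d = 2.64 * 9.81 / (1 + 0.52)
gamma_d = 2.64 * 9.81 / 1.52
gamma_d = 17.038 kN/m^3


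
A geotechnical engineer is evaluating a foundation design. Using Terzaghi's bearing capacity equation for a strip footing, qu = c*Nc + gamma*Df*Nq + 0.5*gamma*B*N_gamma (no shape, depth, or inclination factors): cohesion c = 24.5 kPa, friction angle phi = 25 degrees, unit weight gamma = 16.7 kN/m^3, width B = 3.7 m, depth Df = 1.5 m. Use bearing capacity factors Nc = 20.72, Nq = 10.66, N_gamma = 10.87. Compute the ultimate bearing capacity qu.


Result: 1110.5 kPa

Derivation:
Compute qu = c*Nc + gamma*Df*Nq + 0.5*gamma*B*N_gamma
Term 1: 24.5 * 20.72 = 507.64
Term 2: 16.7 * 1.5 * 10.66 = 267.033
Term 3: 0.5 * 16.7 * 3.7 * 10.87 = 335.82865
qu = 507.64 + 267.033 + 335.82865
qu = 1110.5 kPa


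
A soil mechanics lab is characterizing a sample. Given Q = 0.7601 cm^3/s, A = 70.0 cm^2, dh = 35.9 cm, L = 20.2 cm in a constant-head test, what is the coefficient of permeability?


Compute hydraulic gradient:
i = dh / L = 35.9 / 20.2 = 1.77723
Then apply Darcy's law:
k = Q / (A * i)
k = 0.7601 / (70.0 * 1.77723)
k = 0.7601 / 124.406
k = 0.00611 cm/s


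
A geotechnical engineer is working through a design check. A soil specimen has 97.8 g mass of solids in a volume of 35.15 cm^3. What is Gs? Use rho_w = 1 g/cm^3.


Result: 2.782

Derivation:
Using Gs = m_s / (V_s * rho_w)
Since rho_w = 1 g/cm^3:
Gs = 97.8 / 35.15
Gs = 2.782


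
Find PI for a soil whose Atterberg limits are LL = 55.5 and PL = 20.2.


Using PI = LL - PL
PI = 55.5 - 20.2
PI = 35.3


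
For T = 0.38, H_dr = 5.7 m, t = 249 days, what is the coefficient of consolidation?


Using cv = T * H_dr^2 / t
H_dr^2 = 5.7^2 = 32.49
cv = 0.38 * 32.49 / 249
cv = 0.04958 m^2/day


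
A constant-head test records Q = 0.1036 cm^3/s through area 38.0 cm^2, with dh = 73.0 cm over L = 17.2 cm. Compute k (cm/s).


Compute hydraulic gradient:
i = dh / L = 73.0 / 17.2 = 4.24419
Then apply Darcy's law:
k = Q / (A * i)
k = 0.1036 / (38.0 * 4.24419)
k = 0.1036 / 161.279
k = 0.000642 cm/s


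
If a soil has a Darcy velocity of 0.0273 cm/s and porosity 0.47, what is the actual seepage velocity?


Result: 0.05809 cm/s

Derivation:
Using v_s = v_d / n
v_s = 0.0273 / 0.47
v_s = 0.05809 cm/s


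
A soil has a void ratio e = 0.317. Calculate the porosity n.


Using the relation n = e / (1 + e)
n = 0.317 / (1 + 0.317)
n = 0.317 / 1.317
n = 0.2407


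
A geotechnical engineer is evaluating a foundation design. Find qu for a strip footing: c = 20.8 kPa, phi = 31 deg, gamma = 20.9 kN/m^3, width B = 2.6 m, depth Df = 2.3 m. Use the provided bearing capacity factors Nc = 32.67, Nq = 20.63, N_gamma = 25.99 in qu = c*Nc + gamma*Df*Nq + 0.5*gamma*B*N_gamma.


Compute qu = c*Nc + gamma*Df*Nq + 0.5*gamma*B*N_gamma
Term 1: 20.8 * 32.67 = 679.536
Term 2: 20.9 * 2.3 * 20.63 = 991.6841
Term 3: 0.5 * 20.9 * 2.6 * 25.99 = 706.1483
qu = 679.536 + 991.6841 + 706.1483
qu = 2377.37 kPa


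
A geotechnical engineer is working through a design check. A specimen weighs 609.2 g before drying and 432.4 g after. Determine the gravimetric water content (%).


Using w = (m_wet - m_dry) / m_dry * 100
m_wet - m_dry = 609.2 - 432.4 = 176.8 g
w = 176.8 / 432.4 * 100
w = 40.89 %


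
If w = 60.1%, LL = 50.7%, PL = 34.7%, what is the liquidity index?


Result: 1.587

Derivation:
First compute the plasticity index:
PI = LL - PL = 50.7 - 34.7 = 16.0
Then compute the liquidity index:
LI = (w - PL) / PI
LI = (60.1 - 34.7) / 16.0
LI = 1.587


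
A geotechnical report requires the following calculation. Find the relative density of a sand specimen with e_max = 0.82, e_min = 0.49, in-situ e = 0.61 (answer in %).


Using Dr = (e_max - e) / (e_max - e_min) * 100
e_max - e = 0.82 - 0.61 = 0.21
e_max - e_min = 0.82 - 0.49 = 0.33
Dr = 0.21 / 0.33 * 100
Dr = 63.64 %


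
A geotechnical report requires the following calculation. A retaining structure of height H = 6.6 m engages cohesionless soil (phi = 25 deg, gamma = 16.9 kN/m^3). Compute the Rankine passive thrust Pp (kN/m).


Result: 906.92 kN/m

Derivation:
Compute passive earth pressure coefficient:
Kp = tan^2(45 + phi/2) = tan^2(57.5) = 2.463913
Compute passive force:
Pp = 0.5 * Kp * gamma * H^2
Pp = 0.5 * 2.463913 * 16.9 * 6.6^2
Pp = 906.92 kN/m


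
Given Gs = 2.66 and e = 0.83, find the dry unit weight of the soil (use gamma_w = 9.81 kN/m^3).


Using gamma_d = Gs * gamma_w / (1 + e)
gamma_d = 2.66 * 9.81 / (1 + 0.83)
gamma_d = 2.66 * 9.81 / 1.83
gamma_d = 14.259 kN/m^3


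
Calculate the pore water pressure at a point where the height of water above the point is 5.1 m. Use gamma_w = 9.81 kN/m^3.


Using u = gamma_w * h_w
u = 9.81 * 5.1
u = 50.03 kPa


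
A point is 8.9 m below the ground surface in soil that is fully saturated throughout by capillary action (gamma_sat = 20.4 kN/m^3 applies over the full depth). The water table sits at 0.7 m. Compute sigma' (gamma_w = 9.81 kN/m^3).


Total stress = gamma_sat * depth
sigma = 20.4 * 8.9 = 181.56 kPa
Pore water pressure u = gamma_w * (depth - d_wt)
u = 9.81 * (8.9 - 0.7) = 80.442 kPa
Effective stress = sigma - u
sigma' = 181.56 - 80.442 = 101.12 kPa


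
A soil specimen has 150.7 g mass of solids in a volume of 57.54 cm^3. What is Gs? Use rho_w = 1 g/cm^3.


Using Gs = m_s / (V_s * rho_w)
Since rho_w = 1 g/cm^3:
Gs = 150.7 / 57.54
Gs = 2.619


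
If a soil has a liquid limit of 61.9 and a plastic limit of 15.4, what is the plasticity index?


Using PI = LL - PL
PI = 61.9 - 15.4
PI = 46.5


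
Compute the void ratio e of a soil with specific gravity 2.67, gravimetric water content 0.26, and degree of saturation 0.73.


Result: 0.951

Derivation:
Using the relation e = Gs * w / S
e = 2.67 * 0.26 / 0.73
e = 0.951


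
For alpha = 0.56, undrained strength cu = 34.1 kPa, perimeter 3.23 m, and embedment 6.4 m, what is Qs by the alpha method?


Using Qs = alpha * cu * perimeter * L
Qs = 0.56 * 34.1 * 3.23 * 6.4
Qs = 394.75 kN


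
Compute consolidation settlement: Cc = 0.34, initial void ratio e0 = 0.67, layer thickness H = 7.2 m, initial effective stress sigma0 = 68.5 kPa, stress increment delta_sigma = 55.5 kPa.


Result: 0.3778 m

Derivation:
Using Sc = Cc * H / (1 + e0) * log10((sigma0 + delta_sigma) / sigma0)
Stress ratio = (68.5 + 55.5) / 68.5 = 1.81022
log10(1.81022) = 0.257731
Cc * H / (1 + e0) = 0.34 * 7.2 / (1 + 0.67) = 1.46587
Sc = 1.46587 * 0.257731
Sc = 0.3778 m


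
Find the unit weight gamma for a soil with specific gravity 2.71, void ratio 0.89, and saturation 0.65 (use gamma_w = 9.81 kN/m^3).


Result: 17.069 kN/m^3

Derivation:
Using gamma = gamma_w * (Gs + S*e) / (1 + e)
Numerator: Gs + S*e = 2.71 + 0.65*0.89 = 3.2885
Denominator: 1 + e = 1 + 0.89 = 1.89
gamma = 9.81 * 3.2885 / 1.89
gamma = 17.069 kN/m^3


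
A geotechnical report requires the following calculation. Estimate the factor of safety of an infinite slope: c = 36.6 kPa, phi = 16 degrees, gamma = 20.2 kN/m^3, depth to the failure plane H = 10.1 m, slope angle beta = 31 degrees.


Using Fs = c / (gamma*H*sin(beta)*cos(beta)) + tan(phi)/tan(beta)
Cohesion contribution = 36.6 / (20.2*10.1*sin(31)*cos(31))
Cohesion contribution = 0.406353
Friction contribution = tan(16)/tan(31) = 0.477224
Fs = 0.406353 + 0.477224
Fs = 0.884


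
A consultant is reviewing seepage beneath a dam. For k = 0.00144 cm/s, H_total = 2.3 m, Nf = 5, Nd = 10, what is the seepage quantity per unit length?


Convert k to m/s for unit consistency with H:
k = 0.00144 cm/s = 0.00144 / 100 m/s = 1.44e-05 m/s
Using q = k * H * Nf / Nd
Nf / Nd = 5 / 10 = 0.5
q = 1.44e-05 * 2.3 * 0.5
q = 1.656e-05 m^3/s per m


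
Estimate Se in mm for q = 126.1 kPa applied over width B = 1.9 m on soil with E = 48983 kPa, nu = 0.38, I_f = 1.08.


Result: 4.52 mm

Derivation:
Using Se = q * B * (1 - nu^2) * I_f / E
1 - nu^2 = 1 - 0.38^2 = 0.8556
Se = 126.1 * 1.9 * 0.8556 * 1.08 / 48983
Se = 0.004520 m
Convert to mm: Se = 0.004520 * 1000 = 4.52 mm


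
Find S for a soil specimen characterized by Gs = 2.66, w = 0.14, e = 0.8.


Using S = Gs * w / e
S = 2.66 * 0.14 / 0.8
S = 0.4655


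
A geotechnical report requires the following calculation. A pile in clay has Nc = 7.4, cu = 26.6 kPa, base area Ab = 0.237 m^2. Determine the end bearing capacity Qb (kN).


Using Qb = Nc * cu * Ab
Qb = 7.4 * 26.6 * 0.237
Qb = 46.65 kN


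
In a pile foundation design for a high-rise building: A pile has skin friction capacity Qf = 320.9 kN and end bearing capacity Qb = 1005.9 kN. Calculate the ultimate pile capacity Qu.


Result: 1326.8 kN

Derivation:
Using Qu = Qf + Qb
Qu = 320.9 + 1005.9
Qu = 1326.8 kN


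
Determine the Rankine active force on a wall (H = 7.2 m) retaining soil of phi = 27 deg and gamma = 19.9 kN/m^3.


Compute active earth pressure coefficient:
Ka = tan^2(45 - phi/2) = tan^2(31.5) = 0.375525
Compute active force:
Pa = 0.5 * Ka * gamma * H^2
Pa = 0.5 * 0.375525 * 19.9 * 7.2^2
Pa = 193.7 kN/m


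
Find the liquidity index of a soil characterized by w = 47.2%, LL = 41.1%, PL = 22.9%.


First compute the plasticity index:
PI = LL - PL = 41.1 - 22.9 = 18.2
Then compute the liquidity index:
LI = (w - PL) / PI
LI = (47.2 - 22.9) / 18.2
LI = 1.335


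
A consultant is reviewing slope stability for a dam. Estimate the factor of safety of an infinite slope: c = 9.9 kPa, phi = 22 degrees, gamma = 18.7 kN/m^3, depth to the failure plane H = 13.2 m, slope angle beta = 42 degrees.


Result: 0.529

Derivation:
Using Fs = c / (gamma*H*sin(beta)*cos(beta)) + tan(phi)/tan(beta)
Cohesion contribution = 9.9 / (18.7*13.2*sin(42)*cos(42))
Cohesion contribution = 0.0806557
Friction contribution = tan(22)/tan(42) = 0.448717
Fs = 0.0806557 + 0.448717
Fs = 0.529


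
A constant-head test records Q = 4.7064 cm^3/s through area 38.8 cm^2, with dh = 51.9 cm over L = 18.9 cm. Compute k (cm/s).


Compute hydraulic gradient:
i = dh / L = 51.9 / 18.9 = 2.74603
Then apply Darcy's law:
k = Q / (A * i)
k = 4.7064 / (38.8 * 2.74603)
k = 4.7064 / 106.546
k = 0.044172 cm/s


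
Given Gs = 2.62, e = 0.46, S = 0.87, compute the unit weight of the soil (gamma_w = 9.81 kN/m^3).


Using gamma = gamma_w * (Gs + S*e) / (1 + e)
Numerator: Gs + S*e = 2.62 + 0.87*0.46 = 3.0202
Denominator: 1 + e = 1 + 0.46 = 1.46
gamma = 9.81 * 3.0202 / 1.46
gamma = 20.293 kN/m^3


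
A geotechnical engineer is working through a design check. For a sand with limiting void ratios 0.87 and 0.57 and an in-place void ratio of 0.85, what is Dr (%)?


Result: 6.67 %

Derivation:
Using Dr = (e_max - e) / (e_max - e_min) * 100
e_max - e = 0.87 - 0.85 = 0.02
e_max - e_min = 0.87 - 0.57 = 0.3
Dr = 0.02 / 0.3 * 100
Dr = 6.67 %


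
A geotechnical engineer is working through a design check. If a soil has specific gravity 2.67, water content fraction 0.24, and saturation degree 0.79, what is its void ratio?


Result: 0.8111

Derivation:
Using the relation e = Gs * w / S
e = 2.67 * 0.24 / 0.79
e = 0.8111


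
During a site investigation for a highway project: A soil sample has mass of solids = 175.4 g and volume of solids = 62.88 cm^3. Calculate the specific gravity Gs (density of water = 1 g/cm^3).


Using Gs = m_s / (V_s * rho_w)
Since rho_w = 1 g/cm^3:
Gs = 175.4 / 62.88
Gs = 2.789


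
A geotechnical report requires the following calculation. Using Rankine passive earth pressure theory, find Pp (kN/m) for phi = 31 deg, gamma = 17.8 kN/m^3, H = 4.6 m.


Result: 588.33 kN/m

Derivation:
Compute passive earth pressure coefficient:
Kp = tan^2(45 + phi/2) = tan^2(60.5) = 3.124035
Compute passive force:
Pp = 0.5 * Kp * gamma * H^2
Pp = 0.5 * 3.124035 * 17.8 * 4.6^2
Pp = 588.33 kN/m


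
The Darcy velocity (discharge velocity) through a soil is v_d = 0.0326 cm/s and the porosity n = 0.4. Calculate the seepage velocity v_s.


Using v_s = v_d / n
v_s = 0.0326 / 0.4
v_s = 0.0815 cm/s


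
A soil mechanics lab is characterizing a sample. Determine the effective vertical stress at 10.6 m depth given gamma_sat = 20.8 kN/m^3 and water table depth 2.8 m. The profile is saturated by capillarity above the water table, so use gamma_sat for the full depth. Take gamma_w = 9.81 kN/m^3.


Total stress = gamma_sat * depth
sigma = 20.8 * 10.6 = 220.48 kPa
Pore water pressure u = gamma_w * (depth - d_wt)
u = 9.81 * (10.6 - 2.8) = 76.518 kPa
Effective stress = sigma - u
sigma' = 220.48 - 76.518 = 143.96 kPa


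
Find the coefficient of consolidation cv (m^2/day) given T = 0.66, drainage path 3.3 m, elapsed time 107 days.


Using cv = T * H_dr^2 / t
H_dr^2 = 3.3^2 = 10.89
cv = 0.66 * 10.89 / 107
cv = 0.06717 m^2/day


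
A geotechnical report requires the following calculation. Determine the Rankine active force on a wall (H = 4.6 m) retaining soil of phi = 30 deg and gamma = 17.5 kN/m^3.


Compute active earth pressure coefficient:
Ka = tan^2(45 - phi/2) = tan^2(30.0) = 0.333333
Compute active force:
Pa = 0.5 * Ka * gamma * H^2
Pa = 0.5 * 0.333333 * 17.5 * 4.6^2
Pa = 61.72 kN/m


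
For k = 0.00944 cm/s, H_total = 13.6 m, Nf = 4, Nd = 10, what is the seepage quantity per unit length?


Convert k to m/s for unit consistency with H:
k = 0.00944 cm/s = 0.00944 / 100 m/s = 9.44e-05 m/s
Using q = k * H * Nf / Nd
Nf / Nd = 4 / 10 = 0.4
q = 9.44e-05 * 13.6 * 0.4
q = 0.0005135 m^3/s per m


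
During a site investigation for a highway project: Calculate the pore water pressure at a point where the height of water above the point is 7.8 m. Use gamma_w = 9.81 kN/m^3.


Using u = gamma_w * h_w
u = 9.81 * 7.8
u = 76.52 kPa


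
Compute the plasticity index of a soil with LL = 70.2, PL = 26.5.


Using PI = LL - PL
PI = 70.2 - 26.5
PI = 43.7


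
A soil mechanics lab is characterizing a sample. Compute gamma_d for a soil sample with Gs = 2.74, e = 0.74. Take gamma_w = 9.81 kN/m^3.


Using gamma_d = Gs * gamma_w / (1 + e)
gamma_d = 2.74 * 9.81 / (1 + 0.74)
gamma_d = 2.74 * 9.81 / 1.74
gamma_d = 15.448 kN/m^3


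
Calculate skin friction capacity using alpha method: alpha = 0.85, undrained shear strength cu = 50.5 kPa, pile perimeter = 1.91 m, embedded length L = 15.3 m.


Using Qs = alpha * cu * perimeter * L
Qs = 0.85 * 50.5 * 1.91 * 15.3
Qs = 1254.4 kN


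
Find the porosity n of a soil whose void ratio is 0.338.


Using the relation n = e / (1 + e)
n = 0.338 / (1 + 0.338)
n = 0.338 / 1.338
n = 0.2526


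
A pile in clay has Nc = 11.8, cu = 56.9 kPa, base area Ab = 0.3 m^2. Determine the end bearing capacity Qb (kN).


Result: 201.43 kN

Derivation:
Using Qb = Nc * cu * Ab
Qb = 11.8 * 56.9 * 0.3
Qb = 201.43 kN


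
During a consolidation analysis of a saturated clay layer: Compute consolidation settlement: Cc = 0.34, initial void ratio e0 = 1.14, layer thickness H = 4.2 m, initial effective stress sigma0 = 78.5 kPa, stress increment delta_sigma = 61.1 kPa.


Using Sc = Cc * H / (1 + e0) * log10((sigma0 + delta_sigma) / sigma0)
Stress ratio = (78.5 + 61.1) / 78.5 = 1.77834
log10(1.77834) = 0.250016
Cc * H / (1 + e0) = 0.34 * 4.2 / (1 + 1.14) = 0.66729
Sc = 0.66729 * 0.250016
Sc = 0.1668 m


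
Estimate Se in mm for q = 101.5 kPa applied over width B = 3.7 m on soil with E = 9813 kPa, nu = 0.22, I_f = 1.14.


Using Se = q * B * (1 - nu^2) * I_f / E
1 - nu^2 = 1 - 0.22^2 = 0.9516
Se = 101.5 * 3.7 * 0.9516 * 1.14 / 9813
Se = 0.041517 m
Convert to mm: Se = 0.041517 * 1000 = 41.517 mm


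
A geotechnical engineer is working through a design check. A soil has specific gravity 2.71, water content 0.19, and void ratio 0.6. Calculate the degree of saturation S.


Using S = Gs * w / e
S = 2.71 * 0.19 / 0.6
S = 0.8582


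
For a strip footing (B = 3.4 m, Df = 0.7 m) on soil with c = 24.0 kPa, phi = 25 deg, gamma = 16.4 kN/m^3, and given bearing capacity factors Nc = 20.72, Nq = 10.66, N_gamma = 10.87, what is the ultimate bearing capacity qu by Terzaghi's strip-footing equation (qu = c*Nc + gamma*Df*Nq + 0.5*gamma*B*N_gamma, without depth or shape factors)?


Compute qu = c*Nc + gamma*Df*Nq + 0.5*gamma*B*N_gamma
Term 1: 24.0 * 20.72 = 497.28
Term 2: 16.4 * 0.7 * 10.66 = 122.3768
Term 3: 0.5 * 16.4 * 3.4 * 10.87 = 303.0556
qu = 497.28 + 122.3768 + 303.0556
qu = 922.71 kPa


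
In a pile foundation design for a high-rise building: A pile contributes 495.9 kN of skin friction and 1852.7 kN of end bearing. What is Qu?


Using Qu = Qf + Qb
Qu = 495.9 + 1852.7
Qu = 2348.6 kN


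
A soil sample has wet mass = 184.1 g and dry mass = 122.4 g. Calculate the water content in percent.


Using w = (m_wet - m_dry) / m_dry * 100
m_wet - m_dry = 184.1 - 122.4 = 61.7 g
w = 61.7 / 122.4 * 100
w = 50.41 %


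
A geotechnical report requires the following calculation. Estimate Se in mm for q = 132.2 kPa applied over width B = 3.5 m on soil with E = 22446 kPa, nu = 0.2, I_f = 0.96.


Result: 18.998 mm

Derivation:
Using Se = q * B * (1 - nu^2) * I_f / E
1 - nu^2 = 1 - 0.2^2 = 0.96
Se = 132.2 * 3.5 * 0.96 * 0.96 / 22446
Se = 0.018998 m
Convert to mm: Se = 0.018998 * 1000 = 18.998 mm


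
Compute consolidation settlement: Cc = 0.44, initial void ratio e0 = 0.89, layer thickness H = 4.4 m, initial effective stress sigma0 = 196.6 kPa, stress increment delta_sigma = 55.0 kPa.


Using Sc = Cc * H / (1 + e0) * log10((sigma0 + delta_sigma) / sigma0)
Stress ratio = (196.6 + 55.0) / 196.6 = 1.27976
log10(1.27976) = 0.107127
Cc * H / (1 + e0) = 0.44 * 4.4 / (1 + 0.89) = 1.02434
Sc = 1.02434 * 0.107127
Sc = 0.1097 m


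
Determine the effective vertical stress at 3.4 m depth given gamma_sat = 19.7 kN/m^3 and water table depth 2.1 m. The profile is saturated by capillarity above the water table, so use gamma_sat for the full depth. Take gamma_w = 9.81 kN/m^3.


Total stress = gamma_sat * depth
sigma = 19.7 * 3.4 = 66.98 kPa
Pore water pressure u = gamma_w * (depth - d_wt)
u = 9.81 * (3.4 - 2.1) = 12.753 kPa
Effective stress = sigma - u
sigma' = 66.98 - 12.753 = 54.23 kPa


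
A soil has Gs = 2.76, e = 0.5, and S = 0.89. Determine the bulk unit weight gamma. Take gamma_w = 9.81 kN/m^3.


Using gamma = gamma_w * (Gs + S*e) / (1 + e)
Numerator: Gs + S*e = 2.76 + 0.89*0.5 = 3.205
Denominator: 1 + e = 1 + 0.5 = 1.5
gamma = 9.81 * 3.205 / 1.5
gamma = 20.961 kN/m^3


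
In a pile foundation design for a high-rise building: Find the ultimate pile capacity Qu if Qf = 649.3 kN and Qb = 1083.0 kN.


Result: 1732.3 kN

Derivation:
Using Qu = Qf + Qb
Qu = 649.3 + 1083.0
Qu = 1732.3 kN


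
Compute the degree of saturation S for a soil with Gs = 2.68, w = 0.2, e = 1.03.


Using S = Gs * w / e
S = 2.68 * 0.2 / 1.03
S = 0.5204


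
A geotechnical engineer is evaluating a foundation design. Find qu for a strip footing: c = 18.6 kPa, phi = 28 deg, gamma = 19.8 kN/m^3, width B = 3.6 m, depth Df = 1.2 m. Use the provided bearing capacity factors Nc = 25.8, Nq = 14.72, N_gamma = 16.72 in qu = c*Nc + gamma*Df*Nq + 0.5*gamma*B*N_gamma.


Compute qu = c*Nc + gamma*Df*Nq + 0.5*gamma*B*N_gamma
Term 1: 18.6 * 25.8 = 479.88
Term 2: 19.8 * 1.2 * 14.72 = 349.7472
Term 3: 0.5 * 19.8 * 3.6 * 16.72 = 595.9008
qu = 479.88 + 349.7472 + 595.9008
qu = 1425.53 kPa


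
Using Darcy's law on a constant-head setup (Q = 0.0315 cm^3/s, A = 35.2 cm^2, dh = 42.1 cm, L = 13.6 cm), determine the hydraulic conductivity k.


Compute hydraulic gradient:
i = dh / L = 42.1 / 13.6 = 3.09559
Then apply Darcy's law:
k = Q / (A * i)
k = 0.0315 / (35.2 * 3.09559)
k = 0.0315 / 108.965
k = 0.000289 cm/s


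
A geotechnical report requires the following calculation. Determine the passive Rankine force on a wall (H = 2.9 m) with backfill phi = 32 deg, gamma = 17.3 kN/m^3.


Compute passive earth pressure coefficient:
Kp = tan^2(45 + phi/2) = tan^2(61.0) = 3.254588
Compute passive force:
Pp = 0.5 * Kp * gamma * H^2
Pp = 0.5 * 3.254588 * 17.3 * 2.9^2
Pp = 236.76 kN/m


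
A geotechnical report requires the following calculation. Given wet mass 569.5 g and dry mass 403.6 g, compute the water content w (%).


Using w = (m_wet - m_dry) / m_dry * 100
m_wet - m_dry = 569.5 - 403.6 = 165.9 g
w = 165.9 / 403.6 * 100
w = 41.11 %


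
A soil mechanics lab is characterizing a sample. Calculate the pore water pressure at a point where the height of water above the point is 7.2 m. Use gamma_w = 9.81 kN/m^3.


Result: 70.63 kPa

Derivation:
Using u = gamma_w * h_w
u = 9.81 * 7.2
u = 70.63 kPa


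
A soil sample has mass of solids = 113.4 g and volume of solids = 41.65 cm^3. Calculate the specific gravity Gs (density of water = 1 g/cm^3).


Using Gs = m_s / (V_s * rho_w)
Since rho_w = 1 g/cm^3:
Gs = 113.4 / 41.65
Gs = 2.723


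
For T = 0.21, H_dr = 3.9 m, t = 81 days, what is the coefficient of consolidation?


Result: 0.03943 m^2/day

Derivation:
Using cv = T * H_dr^2 / t
H_dr^2 = 3.9^2 = 15.21
cv = 0.21 * 15.21 / 81
cv = 0.03943 m^2/day


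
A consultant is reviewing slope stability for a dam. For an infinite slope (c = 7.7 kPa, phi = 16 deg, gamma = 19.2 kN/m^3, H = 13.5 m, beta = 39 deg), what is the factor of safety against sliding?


Using Fs = c / (gamma*H*sin(beta)*cos(beta)) + tan(phi)/tan(beta)
Cohesion contribution = 7.7 / (19.2*13.5*sin(39)*cos(39))
Cohesion contribution = 0.0607409
Friction contribution = tan(16)/tan(39) = 0.354101
Fs = 0.0607409 + 0.354101
Fs = 0.415


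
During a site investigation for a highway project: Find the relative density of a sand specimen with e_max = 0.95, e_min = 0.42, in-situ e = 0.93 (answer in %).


Using Dr = (e_max - e) / (e_max - e_min) * 100
e_max - e = 0.95 - 0.93 = 0.02
e_max - e_min = 0.95 - 0.42 = 0.53
Dr = 0.02 / 0.53 * 100
Dr = 3.77 %


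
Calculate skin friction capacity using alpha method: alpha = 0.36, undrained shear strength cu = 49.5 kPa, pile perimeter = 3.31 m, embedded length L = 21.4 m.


Result: 1262.26 kN

Derivation:
Using Qs = alpha * cu * perimeter * L
Qs = 0.36 * 49.5 * 3.31 * 21.4
Qs = 1262.26 kN


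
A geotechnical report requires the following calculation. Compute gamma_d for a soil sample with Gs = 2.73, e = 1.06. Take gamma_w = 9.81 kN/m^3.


Using gamma_d = Gs * gamma_w / (1 + e)
gamma_d = 2.73 * 9.81 / (1 + 1.06)
gamma_d = 2.73 * 9.81 / 2.06
gamma_d = 13.001 kN/m^3


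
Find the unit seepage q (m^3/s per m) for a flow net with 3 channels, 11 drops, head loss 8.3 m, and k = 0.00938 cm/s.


Convert k to m/s for unit consistency with H:
k = 0.00938 cm/s = 0.00938 / 100 m/s = 9.38e-05 m/s
Using q = k * H * Nf / Nd
Nf / Nd = 3 / 11 = 0.2727
q = 9.38e-05 * 8.3 * 0.2727
q = 0.0002123 m^3/s per m


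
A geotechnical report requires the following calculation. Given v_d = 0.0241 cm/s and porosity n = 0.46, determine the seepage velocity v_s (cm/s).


Using v_s = v_d / n
v_s = 0.0241 / 0.46
v_s = 0.05239 cm/s


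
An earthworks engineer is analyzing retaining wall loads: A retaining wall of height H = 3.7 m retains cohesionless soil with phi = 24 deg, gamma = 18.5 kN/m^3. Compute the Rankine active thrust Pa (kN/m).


Result: 53.4 kN/m

Derivation:
Compute active earth pressure coefficient:
Ka = tan^2(45 - phi/2) = tan^2(33.0) = 0.42173
Compute active force:
Pa = 0.5 * Ka * gamma * H^2
Pa = 0.5 * 0.42173 * 18.5 * 3.7^2
Pa = 53.4 kN/m


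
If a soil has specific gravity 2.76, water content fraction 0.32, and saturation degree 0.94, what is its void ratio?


Result: 0.9396

Derivation:
Using the relation e = Gs * w / S
e = 2.76 * 0.32 / 0.94
e = 0.9396


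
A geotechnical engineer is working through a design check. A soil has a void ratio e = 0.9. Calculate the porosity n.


Using the relation n = e / (1 + e)
n = 0.9 / (1 + 0.9)
n = 0.9 / 1.9
n = 0.4737


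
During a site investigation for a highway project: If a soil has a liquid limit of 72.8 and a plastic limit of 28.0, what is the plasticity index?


Result: 44.8

Derivation:
Using PI = LL - PL
PI = 72.8 - 28.0
PI = 44.8


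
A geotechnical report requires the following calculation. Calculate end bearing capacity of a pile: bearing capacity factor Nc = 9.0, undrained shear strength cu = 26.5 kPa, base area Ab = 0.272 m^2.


Using Qb = Nc * cu * Ab
Qb = 9.0 * 26.5 * 0.272
Qb = 64.87 kN


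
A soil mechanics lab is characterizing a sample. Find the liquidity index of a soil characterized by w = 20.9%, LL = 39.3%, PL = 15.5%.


Result: 0.227

Derivation:
First compute the plasticity index:
PI = LL - PL = 39.3 - 15.5 = 23.8
Then compute the liquidity index:
LI = (w - PL) / PI
LI = (20.9 - 15.5) / 23.8
LI = 0.227


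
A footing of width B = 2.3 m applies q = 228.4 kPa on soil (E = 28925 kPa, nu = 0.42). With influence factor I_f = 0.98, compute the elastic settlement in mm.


Using Se = q * B * (1 - nu^2) * I_f / E
1 - nu^2 = 1 - 0.42^2 = 0.8236
Se = 228.4 * 2.3 * 0.8236 * 0.98 / 28925
Se = 0.014659 m
Convert to mm: Se = 0.014659 * 1000 = 14.659 mm


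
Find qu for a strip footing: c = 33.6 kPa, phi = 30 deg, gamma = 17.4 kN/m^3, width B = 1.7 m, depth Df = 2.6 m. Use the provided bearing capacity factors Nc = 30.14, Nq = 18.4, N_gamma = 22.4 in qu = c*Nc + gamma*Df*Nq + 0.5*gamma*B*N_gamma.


Compute qu = c*Nc + gamma*Df*Nq + 0.5*gamma*B*N_gamma
Term 1: 33.6 * 30.14 = 1012.704
Term 2: 17.4 * 2.6 * 18.4 = 832.416
Term 3: 0.5 * 17.4 * 1.7 * 22.4 = 331.296
qu = 1012.704 + 832.416 + 331.296
qu = 2176.42 kPa


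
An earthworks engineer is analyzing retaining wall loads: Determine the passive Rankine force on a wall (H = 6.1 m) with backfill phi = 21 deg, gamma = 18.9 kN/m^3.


Compute passive earth pressure coefficient:
Kp = tan^2(45 + phi/2) = tan^2(55.5) = 2.117051
Compute passive force:
Pp = 0.5 * Kp * gamma * H^2
Pp = 0.5 * 2.117051 * 18.9 * 6.1^2
Pp = 744.43 kN/m


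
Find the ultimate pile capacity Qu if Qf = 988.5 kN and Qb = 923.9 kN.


Using Qu = Qf + Qb
Qu = 988.5 + 923.9
Qu = 1912.4 kN


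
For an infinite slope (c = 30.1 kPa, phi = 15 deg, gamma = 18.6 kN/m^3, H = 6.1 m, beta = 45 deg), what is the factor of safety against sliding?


Using Fs = c / (gamma*H*sin(beta)*cos(beta)) + tan(phi)/tan(beta)
Cohesion contribution = 30.1 / (18.6*6.1*sin(45)*cos(45))
Cohesion contribution = 0.530583
Friction contribution = tan(15)/tan(45) = 0.267949
Fs = 0.530583 + 0.267949
Fs = 0.799


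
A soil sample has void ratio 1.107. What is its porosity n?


Result: 0.5254

Derivation:
Using the relation n = e / (1 + e)
n = 1.107 / (1 + 1.107)
n = 1.107 / 2.107
n = 0.5254


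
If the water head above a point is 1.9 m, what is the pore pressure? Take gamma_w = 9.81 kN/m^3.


Using u = gamma_w * h_w
u = 9.81 * 1.9
u = 18.64 kPa


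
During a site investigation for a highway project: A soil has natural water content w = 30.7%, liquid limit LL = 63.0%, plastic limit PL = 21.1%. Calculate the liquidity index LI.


First compute the plasticity index:
PI = LL - PL = 63.0 - 21.1 = 41.9
Then compute the liquidity index:
LI = (w - PL) / PI
LI = (30.7 - 21.1) / 41.9
LI = 0.229


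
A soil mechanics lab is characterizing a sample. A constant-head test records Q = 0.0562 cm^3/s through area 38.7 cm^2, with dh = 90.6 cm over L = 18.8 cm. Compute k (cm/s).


Result: 0.000301 cm/s

Derivation:
Compute hydraulic gradient:
i = dh / L = 90.6 / 18.8 = 4.81915
Then apply Darcy's law:
k = Q / (A * i)
k = 0.0562 / (38.7 * 4.81915)
k = 0.0562 / 186.501
k = 0.000301 cm/s


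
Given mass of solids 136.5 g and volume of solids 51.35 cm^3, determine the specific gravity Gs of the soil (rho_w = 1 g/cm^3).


Using Gs = m_s / (V_s * rho_w)
Since rho_w = 1 g/cm^3:
Gs = 136.5 / 51.35
Gs = 2.658


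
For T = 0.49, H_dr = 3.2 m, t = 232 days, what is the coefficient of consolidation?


Using cv = T * H_dr^2 / t
H_dr^2 = 3.2^2 = 10.24
cv = 0.49 * 10.24 / 232
cv = 0.02163 m^2/day
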